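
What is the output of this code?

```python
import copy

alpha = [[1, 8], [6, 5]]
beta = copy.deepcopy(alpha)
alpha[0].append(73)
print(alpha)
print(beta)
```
[[1, 8, 73], [6, 5]]
[[1, 8], [6, 5]]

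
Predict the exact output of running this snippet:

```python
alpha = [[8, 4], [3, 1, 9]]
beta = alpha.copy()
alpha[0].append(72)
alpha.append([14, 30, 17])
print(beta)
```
[[8, 4, 72], [3, 1, 9]]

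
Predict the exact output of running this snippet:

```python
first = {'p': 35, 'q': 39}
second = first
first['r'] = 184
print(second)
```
{'p': 35, 'q': 39, 'r': 184}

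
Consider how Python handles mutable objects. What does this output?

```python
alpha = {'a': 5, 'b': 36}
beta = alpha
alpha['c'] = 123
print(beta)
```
{'a': 5, 'b': 36, 'c': 123}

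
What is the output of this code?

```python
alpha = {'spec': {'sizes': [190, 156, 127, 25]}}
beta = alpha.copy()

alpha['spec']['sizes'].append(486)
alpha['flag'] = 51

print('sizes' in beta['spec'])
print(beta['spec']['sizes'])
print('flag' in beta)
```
True
[190, 156, 127, 25, 486]
False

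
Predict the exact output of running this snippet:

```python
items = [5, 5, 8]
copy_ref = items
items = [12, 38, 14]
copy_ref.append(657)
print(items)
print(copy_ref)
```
[12, 38, 14]
[5, 5, 8, 657]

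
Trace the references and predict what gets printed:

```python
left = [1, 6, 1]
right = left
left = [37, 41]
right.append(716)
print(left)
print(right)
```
[37, 41]
[1, 6, 1, 716]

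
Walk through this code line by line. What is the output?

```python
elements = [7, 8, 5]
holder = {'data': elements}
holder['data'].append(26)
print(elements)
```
[7, 8, 5, 26]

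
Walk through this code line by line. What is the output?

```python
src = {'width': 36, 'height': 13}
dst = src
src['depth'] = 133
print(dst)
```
{'width': 36, 'height': 13, 'depth': 133}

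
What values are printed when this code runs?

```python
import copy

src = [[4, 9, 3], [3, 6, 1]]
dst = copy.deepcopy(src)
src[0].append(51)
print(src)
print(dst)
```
[[4, 9, 3, 51], [3, 6, 1]]
[[4, 9, 3], [3, 6, 1]]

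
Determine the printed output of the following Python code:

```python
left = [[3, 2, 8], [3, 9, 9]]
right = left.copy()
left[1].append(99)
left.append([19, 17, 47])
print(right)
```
[[3, 2, 8], [3, 9, 9, 99]]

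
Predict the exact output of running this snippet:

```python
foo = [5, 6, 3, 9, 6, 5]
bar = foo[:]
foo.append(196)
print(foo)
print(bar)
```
[5, 6, 3, 9, 6, 5, 196]
[5, 6, 3, 9, 6, 5]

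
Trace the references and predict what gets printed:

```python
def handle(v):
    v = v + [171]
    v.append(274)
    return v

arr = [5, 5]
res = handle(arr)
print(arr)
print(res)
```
[5, 5]
[5, 5, 171, 274]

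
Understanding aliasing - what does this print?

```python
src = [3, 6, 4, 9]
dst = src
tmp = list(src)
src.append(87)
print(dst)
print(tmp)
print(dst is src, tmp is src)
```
[3, 6, 4, 9, 87]
[3, 6, 4, 9]
True False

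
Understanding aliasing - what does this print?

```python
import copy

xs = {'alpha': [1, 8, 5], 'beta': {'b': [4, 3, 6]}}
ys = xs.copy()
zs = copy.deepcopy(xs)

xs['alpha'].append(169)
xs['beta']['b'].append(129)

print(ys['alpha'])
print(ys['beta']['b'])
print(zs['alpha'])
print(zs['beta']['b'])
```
[1, 8, 5, 169]
[4, 3, 6, 129]
[1, 8, 5]
[4, 3, 6]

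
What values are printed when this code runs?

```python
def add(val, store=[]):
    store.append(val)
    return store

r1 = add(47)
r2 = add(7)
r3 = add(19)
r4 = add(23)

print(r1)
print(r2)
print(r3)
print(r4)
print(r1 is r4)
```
[47, 7, 19, 23]
[47, 7, 19, 23]
[47, 7, 19, 23]
[47, 7, 19, 23]
True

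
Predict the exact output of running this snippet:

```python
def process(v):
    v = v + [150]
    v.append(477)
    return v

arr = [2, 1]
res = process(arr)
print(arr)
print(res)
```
[2, 1]
[2, 1, 150, 477]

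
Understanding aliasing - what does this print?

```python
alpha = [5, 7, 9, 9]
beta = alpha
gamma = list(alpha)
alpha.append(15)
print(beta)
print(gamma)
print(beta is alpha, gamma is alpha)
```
[5, 7, 9, 9, 15]
[5, 7, 9, 9]
True False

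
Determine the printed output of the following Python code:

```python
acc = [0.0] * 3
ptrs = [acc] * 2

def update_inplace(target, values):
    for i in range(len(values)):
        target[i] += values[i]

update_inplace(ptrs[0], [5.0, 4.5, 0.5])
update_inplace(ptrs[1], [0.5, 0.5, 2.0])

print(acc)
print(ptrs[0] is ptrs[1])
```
[5.5, 5.0, 2.5]
True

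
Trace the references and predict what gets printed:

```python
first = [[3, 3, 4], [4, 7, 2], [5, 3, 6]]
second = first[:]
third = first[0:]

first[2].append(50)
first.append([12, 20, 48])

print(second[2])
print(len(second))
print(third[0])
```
[5, 3, 6, 50]
3
[3, 3, 4]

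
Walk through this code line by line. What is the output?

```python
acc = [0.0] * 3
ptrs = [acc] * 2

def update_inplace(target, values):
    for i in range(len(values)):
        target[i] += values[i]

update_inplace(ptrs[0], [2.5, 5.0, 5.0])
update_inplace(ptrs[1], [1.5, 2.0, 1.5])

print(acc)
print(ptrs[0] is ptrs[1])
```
[4.0, 7.0, 6.5]
True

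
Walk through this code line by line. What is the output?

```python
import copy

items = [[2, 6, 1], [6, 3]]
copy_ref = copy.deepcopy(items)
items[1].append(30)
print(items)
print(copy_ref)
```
[[2, 6, 1], [6, 3, 30]]
[[2, 6, 1], [6, 3]]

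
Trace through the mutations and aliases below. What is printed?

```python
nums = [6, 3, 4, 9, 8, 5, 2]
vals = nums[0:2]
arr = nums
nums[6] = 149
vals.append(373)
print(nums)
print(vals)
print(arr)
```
[6, 3, 4, 9, 8, 5, 149]
[6, 3, 373]
[6, 3, 4, 9, 8, 5, 149]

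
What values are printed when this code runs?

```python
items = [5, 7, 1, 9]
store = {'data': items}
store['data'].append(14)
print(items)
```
[5, 7, 1, 9, 14]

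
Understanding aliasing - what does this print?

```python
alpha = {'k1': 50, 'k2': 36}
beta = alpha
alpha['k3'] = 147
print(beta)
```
{'k1': 50, 'k2': 36, 'k3': 147}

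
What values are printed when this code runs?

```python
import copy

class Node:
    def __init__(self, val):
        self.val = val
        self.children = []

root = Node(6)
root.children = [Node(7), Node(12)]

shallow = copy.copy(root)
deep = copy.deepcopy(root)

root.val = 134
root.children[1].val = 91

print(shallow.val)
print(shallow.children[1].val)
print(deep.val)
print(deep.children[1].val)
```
6
91
6
12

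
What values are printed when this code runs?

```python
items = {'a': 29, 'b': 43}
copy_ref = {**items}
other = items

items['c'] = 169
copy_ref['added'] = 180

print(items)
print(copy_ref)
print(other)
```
{'a': 29, 'b': 43, 'c': 169}
{'a': 29, 'b': 43, 'added': 180}
{'a': 29, 'b': 43, 'c': 169}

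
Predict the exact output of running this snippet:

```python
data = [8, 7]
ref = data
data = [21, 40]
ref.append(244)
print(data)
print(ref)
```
[21, 40]
[8, 7, 244]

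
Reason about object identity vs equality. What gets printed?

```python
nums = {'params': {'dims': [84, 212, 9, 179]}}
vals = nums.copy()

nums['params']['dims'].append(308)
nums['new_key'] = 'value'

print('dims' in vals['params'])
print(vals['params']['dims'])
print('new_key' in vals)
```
True
[84, 212, 9, 179, 308]
False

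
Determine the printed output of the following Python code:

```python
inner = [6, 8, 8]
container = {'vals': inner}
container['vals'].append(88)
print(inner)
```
[6, 8, 8, 88]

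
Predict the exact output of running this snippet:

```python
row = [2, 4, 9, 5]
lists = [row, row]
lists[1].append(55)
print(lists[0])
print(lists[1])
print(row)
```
[2, 4, 9, 5, 55]
[2, 4, 9, 5, 55]
[2, 4, 9, 5, 55]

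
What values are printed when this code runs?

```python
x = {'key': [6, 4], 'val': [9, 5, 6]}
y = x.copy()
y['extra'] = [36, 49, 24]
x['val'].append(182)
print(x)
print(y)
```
{'key': [6, 4], 'val': [9, 5, 6, 182]}
{'key': [6, 4], 'val': [9, 5, 6, 182], 'extra': [36, 49, 24]}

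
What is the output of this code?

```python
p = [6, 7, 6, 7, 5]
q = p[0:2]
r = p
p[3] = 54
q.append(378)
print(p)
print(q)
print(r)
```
[6, 7, 6, 54, 5]
[6, 7, 378]
[6, 7, 6, 54, 5]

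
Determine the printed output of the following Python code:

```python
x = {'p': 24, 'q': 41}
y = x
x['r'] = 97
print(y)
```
{'p': 24, 'q': 41, 'r': 97}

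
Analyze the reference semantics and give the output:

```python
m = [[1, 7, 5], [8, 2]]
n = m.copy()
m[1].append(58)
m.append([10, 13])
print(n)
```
[[1, 7, 5], [8, 2, 58]]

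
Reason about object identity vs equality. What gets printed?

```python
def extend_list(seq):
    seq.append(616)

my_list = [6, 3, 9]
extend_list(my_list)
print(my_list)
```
[6, 3, 9, 616]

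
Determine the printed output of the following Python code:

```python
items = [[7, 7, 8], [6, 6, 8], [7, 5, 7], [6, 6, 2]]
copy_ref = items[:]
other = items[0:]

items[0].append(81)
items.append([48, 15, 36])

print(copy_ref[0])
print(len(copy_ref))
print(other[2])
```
[7, 7, 8, 81]
4
[7, 5, 7]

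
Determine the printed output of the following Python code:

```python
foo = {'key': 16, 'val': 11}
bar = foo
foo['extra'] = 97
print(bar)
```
{'key': 16, 'val': 11, 'extra': 97}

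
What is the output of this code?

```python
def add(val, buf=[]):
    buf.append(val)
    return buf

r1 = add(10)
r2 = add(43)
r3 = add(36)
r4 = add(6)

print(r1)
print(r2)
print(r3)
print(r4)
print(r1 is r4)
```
[10, 43, 36, 6]
[10, 43, 36, 6]
[10, 43, 36, 6]
[10, 43, 36, 6]
True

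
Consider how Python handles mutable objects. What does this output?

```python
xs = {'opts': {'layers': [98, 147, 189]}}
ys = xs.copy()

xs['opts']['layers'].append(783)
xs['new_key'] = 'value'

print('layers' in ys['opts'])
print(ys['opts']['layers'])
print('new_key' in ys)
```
True
[98, 147, 189, 783]
False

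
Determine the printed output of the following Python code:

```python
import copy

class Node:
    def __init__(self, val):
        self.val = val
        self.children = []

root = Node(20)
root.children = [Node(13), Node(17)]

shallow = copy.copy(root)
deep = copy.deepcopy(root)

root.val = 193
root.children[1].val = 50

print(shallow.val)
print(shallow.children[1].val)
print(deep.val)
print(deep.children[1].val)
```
20
50
20
17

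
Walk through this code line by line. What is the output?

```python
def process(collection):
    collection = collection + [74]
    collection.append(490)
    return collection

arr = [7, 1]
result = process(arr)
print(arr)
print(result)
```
[7, 1]
[7, 1, 74, 490]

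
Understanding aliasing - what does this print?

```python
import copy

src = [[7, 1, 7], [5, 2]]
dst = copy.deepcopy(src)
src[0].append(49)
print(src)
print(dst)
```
[[7, 1, 7, 49], [5, 2]]
[[7, 1, 7], [5, 2]]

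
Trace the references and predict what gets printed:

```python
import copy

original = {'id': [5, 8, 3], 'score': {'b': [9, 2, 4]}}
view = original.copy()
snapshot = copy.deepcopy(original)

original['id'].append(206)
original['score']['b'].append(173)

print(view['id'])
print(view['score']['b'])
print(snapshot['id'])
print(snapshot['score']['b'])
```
[5, 8, 3, 206]
[9, 2, 4, 173]
[5, 8, 3]
[9, 2, 4]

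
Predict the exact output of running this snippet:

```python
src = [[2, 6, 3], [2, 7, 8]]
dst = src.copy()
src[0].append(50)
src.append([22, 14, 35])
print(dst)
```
[[2, 6, 3, 50], [2, 7, 8]]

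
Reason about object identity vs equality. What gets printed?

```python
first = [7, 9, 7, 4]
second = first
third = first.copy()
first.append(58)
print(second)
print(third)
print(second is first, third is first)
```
[7, 9, 7, 4, 58]
[7, 9, 7, 4]
True False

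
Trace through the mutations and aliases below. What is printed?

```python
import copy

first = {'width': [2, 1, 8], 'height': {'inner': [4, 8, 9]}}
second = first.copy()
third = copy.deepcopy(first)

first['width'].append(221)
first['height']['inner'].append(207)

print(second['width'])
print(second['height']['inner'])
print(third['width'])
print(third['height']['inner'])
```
[2, 1, 8, 221]
[4, 8, 9, 207]
[2, 1, 8]
[4, 8, 9]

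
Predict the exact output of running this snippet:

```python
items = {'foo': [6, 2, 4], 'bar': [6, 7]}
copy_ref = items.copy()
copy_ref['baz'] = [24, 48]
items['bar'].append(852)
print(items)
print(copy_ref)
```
{'foo': [6, 2, 4], 'bar': [6, 7, 852]}
{'foo': [6, 2, 4], 'bar': [6, 7, 852], 'baz': [24, 48]}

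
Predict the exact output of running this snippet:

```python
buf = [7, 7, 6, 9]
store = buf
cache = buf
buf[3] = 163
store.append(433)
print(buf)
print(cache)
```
[7, 7, 6, 163, 433]
[7, 7, 6, 163, 433]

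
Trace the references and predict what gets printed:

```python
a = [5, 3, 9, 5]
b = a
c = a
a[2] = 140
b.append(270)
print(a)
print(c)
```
[5, 3, 140, 5, 270]
[5, 3, 140, 5, 270]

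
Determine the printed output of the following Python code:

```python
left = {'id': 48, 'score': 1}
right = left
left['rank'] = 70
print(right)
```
{'id': 48, 'score': 1, 'rank': 70}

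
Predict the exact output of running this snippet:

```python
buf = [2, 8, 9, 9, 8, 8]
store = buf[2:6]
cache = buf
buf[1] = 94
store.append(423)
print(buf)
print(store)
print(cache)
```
[2, 94, 9, 9, 8, 8]
[9, 9, 8, 8, 423]
[2, 94, 9, 9, 8, 8]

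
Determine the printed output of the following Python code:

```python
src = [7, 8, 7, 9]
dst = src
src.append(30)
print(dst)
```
[7, 8, 7, 9, 30]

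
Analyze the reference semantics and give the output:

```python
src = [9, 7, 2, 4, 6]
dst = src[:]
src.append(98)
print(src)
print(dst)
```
[9, 7, 2, 4, 6, 98]
[9, 7, 2, 4, 6]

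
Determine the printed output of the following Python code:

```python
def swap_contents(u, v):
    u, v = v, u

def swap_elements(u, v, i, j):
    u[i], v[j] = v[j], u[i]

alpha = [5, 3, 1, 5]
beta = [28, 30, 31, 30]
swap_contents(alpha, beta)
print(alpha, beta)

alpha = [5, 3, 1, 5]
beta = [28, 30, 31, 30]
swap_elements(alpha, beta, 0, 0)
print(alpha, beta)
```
[5, 3, 1, 5] [28, 30, 31, 30]
[28, 3, 1, 5] [5, 30, 31, 30]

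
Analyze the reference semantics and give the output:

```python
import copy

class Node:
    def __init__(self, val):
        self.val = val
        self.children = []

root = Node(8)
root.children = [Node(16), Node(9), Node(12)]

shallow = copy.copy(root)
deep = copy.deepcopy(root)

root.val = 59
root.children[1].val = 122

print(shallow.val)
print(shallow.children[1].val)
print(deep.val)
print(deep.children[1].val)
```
8
122
8
9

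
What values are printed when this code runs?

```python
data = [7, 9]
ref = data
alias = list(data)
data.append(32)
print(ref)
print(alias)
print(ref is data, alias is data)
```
[7, 9, 32]
[7, 9]
True False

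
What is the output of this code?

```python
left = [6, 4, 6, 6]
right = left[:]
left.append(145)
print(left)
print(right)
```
[6, 4, 6, 6, 145]
[6, 4, 6, 6]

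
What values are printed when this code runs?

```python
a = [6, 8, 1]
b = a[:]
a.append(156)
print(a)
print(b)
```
[6, 8, 1, 156]
[6, 8, 1]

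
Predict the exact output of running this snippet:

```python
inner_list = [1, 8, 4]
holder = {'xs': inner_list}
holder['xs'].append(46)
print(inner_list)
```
[1, 8, 4, 46]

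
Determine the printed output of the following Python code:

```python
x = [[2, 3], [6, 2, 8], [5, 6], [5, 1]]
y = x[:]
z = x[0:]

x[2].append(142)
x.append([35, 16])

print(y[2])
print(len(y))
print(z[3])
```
[5, 6, 142]
4
[5, 1]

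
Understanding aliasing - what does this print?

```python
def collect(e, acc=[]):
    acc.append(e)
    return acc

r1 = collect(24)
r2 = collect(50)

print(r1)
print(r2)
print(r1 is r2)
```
[24, 50]
[24, 50]
True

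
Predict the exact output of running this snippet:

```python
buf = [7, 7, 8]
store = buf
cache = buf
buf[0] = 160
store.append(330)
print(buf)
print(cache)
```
[160, 7, 8, 330]
[160, 7, 8, 330]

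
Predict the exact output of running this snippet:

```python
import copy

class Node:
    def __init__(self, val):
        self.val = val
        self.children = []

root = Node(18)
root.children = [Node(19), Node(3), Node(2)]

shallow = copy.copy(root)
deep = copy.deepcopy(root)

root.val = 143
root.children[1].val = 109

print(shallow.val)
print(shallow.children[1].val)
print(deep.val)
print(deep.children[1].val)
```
18
109
18
3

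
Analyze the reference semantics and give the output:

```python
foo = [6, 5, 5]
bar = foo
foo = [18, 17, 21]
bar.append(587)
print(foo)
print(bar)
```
[18, 17, 21]
[6, 5, 5, 587]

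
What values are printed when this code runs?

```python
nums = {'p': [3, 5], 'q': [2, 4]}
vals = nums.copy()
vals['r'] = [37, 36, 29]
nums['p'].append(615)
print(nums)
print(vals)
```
{'p': [3, 5, 615], 'q': [2, 4]}
{'p': [3, 5, 615], 'q': [2, 4], 'r': [37, 36, 29]}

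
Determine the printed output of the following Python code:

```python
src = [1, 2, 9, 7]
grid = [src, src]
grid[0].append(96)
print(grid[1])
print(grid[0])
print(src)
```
[1, 2, 9, 7, 96]
[1, 2, 9, 7, 96]
[1, 2, 9, 7, 96]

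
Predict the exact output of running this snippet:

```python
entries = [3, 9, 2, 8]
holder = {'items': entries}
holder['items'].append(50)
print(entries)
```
[3, 9, 2, 8, 50]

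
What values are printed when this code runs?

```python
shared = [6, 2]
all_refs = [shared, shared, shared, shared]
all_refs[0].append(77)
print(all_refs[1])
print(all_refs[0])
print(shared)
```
[6, 2, 77]
[6, 2, 77]
[6, 2, 77]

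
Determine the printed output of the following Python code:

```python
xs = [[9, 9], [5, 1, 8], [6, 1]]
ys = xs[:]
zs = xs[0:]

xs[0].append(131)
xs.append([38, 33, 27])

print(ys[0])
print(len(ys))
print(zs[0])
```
[9, 9, 131]
3
[9, 9, 131]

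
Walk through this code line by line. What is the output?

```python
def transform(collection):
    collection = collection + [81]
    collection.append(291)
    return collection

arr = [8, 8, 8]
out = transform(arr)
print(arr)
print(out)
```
[8, 8, 8]
[8, 8, 8, 81, 291]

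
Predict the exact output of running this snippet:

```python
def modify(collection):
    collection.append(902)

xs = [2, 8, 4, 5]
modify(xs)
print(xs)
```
[2, 8, 4, 5, 902]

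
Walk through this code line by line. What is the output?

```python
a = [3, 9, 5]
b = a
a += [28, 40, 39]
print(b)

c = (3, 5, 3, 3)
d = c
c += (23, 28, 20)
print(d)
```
[3, 9, 5, 28, 40, 39]
(3, 5, 3, 3)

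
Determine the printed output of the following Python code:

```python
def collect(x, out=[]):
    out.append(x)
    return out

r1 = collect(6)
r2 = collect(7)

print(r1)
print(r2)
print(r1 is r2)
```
[6, 7]
[6, 7]
True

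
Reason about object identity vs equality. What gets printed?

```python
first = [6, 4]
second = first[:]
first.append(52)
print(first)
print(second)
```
[6, 4, 52]
[6, 4]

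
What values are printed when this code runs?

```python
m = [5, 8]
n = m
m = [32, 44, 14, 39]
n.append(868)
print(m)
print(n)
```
[32, 44, 14, 39]
[5, 8, 868]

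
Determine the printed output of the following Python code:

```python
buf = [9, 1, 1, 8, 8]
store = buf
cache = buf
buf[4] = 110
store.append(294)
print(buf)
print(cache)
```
[9, 1, 1, 8, 110, 294]
[9, 1, 1, 8, 110, 294]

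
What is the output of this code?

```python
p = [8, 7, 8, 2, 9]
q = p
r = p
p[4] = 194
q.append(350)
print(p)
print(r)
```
[8, 7, 8, 2, 194, 350]
[8, 7, 8, 2, 194, 350]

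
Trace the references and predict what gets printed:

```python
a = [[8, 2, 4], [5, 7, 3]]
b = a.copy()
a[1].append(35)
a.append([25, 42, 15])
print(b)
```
[[8, 2, 4], [5, 7, 3, 35]]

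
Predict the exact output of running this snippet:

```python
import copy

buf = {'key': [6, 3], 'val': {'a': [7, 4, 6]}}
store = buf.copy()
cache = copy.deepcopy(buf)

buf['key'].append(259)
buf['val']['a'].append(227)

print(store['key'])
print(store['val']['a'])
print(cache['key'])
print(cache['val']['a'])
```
[6, 3, 259]
[7, 4, 6, 227]
[6, 3]
[7, 4, 6]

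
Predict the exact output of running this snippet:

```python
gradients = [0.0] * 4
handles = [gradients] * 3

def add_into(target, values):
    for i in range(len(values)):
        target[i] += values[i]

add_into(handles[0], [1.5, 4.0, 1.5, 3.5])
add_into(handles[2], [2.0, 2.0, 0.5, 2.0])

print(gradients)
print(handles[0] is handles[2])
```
[3.5, 6.0, 2.0, 5.5]
True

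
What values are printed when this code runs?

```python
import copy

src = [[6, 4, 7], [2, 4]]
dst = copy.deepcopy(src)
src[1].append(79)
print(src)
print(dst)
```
[[6, 4, 7], [2, 4, 79]]
[[6, 4, 7], [2, 4]]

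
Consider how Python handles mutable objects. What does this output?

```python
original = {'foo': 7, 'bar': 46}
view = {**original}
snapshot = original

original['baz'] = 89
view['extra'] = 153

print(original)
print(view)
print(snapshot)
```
{'foo': 7, 'bar': 46, 'baz': 89}
{'foo': 7, 'bar': 46, 'extra': 153}
{'foo': 7, 'bar': 46, 'baz': 89}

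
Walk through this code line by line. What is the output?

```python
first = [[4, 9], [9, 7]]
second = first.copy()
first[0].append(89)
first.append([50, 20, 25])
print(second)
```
[[4, 9, 89], [9, 7]]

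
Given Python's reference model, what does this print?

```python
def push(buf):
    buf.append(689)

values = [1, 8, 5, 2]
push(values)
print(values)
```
[1, 8, 5, 2, 689]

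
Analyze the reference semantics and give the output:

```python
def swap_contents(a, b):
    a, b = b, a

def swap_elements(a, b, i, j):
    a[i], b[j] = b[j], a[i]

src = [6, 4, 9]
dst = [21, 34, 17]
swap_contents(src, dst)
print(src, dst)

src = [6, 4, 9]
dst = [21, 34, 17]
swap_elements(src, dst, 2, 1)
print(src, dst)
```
[6, 4, 9] [21, 34, 17]
[6, 4, 34] [21, 9, 17]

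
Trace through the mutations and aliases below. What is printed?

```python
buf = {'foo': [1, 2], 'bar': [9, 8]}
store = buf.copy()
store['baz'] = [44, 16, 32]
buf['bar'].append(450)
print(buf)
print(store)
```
{'foo': [1, 2], 'bar': [9, 8, 450]}
{'foo': [1, 2], 'bar': [9, 8, 450], 'baz': [44, 16, 32]}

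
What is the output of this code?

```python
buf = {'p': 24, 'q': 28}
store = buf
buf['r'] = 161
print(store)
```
{'p': 24, 'q': 28, 'r': 161}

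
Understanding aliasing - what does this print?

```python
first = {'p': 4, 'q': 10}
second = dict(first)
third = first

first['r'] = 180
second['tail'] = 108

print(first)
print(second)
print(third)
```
{'p': 4, 'q': 10, 'r': 180}
{'p': 4, 'q': 10, 'tail': 108}
{'p': 4, 'q': 10, 'r': 180}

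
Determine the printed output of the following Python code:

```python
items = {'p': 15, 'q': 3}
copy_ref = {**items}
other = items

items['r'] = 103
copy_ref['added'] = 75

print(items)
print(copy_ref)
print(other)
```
{'p': 15, 'q': 3, 'r': 103}
{'p': 15, 'q': 3, 'added': 75}
{'p': 15, 'q': 3, 'r': 103}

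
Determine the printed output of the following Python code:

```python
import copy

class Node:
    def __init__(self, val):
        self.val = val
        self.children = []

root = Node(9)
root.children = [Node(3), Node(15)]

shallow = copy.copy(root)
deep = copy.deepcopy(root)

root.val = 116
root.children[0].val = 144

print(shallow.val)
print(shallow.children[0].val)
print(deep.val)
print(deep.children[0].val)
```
9
144
9
3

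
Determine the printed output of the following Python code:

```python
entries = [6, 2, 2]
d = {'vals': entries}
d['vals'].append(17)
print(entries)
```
[6, 2, 2, 17]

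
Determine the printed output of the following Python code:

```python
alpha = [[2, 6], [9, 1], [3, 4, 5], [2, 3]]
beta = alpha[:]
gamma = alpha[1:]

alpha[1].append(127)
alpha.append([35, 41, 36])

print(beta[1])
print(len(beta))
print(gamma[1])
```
[9, 1, 127]
4
[3, 4, 5]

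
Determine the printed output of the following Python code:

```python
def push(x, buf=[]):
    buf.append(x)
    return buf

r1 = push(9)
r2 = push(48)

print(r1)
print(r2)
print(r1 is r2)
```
[9, 48]
[9, 48]
True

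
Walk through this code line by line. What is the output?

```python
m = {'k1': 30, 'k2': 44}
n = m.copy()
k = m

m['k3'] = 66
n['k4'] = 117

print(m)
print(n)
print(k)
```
{'k1': 30, 'k2': 44, 'k3': 66}
{'k1': 30, 'k2': 44, 'k4': 117}
{'k1': 30, 'k2': 44, 'k3': 66}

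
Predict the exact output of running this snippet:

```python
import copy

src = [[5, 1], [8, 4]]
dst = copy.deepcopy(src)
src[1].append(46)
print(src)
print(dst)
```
[[5, 1], [8, 4, 46]]
[[5, 1], [8, 4]]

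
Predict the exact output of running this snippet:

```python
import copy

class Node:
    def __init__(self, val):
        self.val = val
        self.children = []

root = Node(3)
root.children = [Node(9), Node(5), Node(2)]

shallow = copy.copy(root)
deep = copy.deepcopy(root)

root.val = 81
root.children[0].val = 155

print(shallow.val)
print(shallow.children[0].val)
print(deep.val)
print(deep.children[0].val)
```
3
155
3
9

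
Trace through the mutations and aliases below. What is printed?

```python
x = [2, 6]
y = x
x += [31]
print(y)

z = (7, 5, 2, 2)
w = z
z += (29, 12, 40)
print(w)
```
[2, 6, 31]
(7, 5, 2, 2)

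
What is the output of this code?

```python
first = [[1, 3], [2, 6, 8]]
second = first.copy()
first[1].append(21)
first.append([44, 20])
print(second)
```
[[1, 3], [2, 6, 8, 21]]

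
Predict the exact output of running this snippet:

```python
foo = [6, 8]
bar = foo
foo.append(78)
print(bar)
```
[6, 8, 78]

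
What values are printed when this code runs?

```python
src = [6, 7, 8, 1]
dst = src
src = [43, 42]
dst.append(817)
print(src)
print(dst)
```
[43, 42]
[6, 7, 8, 1, 817]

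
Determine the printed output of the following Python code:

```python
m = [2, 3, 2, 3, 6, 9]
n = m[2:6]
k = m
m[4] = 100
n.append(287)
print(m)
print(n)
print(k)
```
[2, 3, 2, 3, 100, 9]
[2, 3, 6, 9, 287]
[2, 3, 2, 3, 100, 9]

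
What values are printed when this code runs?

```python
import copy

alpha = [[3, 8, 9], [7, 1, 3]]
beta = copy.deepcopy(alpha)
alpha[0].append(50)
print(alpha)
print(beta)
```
[[3, 8, 9, 50], [7, 1, 3]]
[[3, 8, 9], [7, 1, 3]]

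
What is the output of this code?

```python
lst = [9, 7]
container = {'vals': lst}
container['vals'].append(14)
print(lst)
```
[9, 7, 14]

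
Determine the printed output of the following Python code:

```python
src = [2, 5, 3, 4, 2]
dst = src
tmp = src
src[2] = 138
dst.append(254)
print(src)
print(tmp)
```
[2, 5, 138, 4, 2, 254]
[2, 5, 138, 4, 2, 254]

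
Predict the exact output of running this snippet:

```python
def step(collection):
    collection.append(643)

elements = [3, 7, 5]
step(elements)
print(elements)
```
[3, 7, 5, 643]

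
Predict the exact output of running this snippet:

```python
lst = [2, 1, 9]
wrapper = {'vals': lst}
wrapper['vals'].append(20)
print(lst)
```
[2, 1, 9, 20]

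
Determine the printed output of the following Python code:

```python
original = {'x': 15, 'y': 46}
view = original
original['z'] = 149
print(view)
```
{'x': 15, 'y': 46, 'z': 149}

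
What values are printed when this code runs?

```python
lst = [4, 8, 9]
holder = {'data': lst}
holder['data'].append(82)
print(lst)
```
[4, 8, 9, 82]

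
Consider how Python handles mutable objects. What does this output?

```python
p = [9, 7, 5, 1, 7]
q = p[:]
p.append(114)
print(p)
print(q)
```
[9, 7, 5, 1, 7, 114]
[9, 7, 5, 1, 7]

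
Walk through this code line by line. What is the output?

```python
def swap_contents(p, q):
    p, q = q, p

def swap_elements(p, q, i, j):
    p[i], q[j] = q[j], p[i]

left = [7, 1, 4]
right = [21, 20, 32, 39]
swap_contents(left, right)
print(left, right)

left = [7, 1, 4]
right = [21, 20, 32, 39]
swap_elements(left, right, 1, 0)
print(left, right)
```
[7, 1, 4] [21, 20, 32, 39]
[7, 21, 4] [1, 20, 32, 39]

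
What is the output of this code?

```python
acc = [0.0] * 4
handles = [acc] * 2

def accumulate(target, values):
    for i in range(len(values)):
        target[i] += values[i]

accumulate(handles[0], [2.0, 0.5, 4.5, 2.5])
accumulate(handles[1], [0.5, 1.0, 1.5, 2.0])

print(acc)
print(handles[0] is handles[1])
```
[2.5, 1.5, 6.0, 4.5]
True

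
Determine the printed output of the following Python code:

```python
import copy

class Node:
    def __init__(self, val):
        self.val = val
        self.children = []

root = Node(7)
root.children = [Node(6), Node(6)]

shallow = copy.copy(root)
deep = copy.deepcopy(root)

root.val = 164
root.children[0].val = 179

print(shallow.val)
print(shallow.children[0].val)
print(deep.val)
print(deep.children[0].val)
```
7
179
7
6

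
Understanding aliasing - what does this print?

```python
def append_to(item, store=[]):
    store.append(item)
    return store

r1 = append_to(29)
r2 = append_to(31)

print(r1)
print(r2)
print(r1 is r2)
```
[29, 31]
[29, 31]
True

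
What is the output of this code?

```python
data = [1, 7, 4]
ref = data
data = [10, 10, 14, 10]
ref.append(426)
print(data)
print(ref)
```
[10, 10, 14, 10]
[1, 7, 4, 426]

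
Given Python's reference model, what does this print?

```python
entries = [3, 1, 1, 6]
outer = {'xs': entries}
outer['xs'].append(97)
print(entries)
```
[3, 1, 1, 6, 97]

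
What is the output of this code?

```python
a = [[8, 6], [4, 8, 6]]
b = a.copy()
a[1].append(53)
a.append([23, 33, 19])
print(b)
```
[[8, 6], [4, 8, 6, 53]]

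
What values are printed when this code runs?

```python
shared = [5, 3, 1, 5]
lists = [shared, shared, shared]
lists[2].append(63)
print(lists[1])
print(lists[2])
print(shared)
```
[5, 3, 1, 5, 63]
[5, 3, 1, 5, 63]
[5, 3, 1, 5, 63]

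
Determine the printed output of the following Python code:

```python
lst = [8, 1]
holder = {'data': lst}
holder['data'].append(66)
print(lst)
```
[8, 1, 66]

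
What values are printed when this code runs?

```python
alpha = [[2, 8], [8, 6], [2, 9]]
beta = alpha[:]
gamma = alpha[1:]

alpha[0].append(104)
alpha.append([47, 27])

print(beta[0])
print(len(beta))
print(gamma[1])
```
[2, 8, 104]
3
[2, 9]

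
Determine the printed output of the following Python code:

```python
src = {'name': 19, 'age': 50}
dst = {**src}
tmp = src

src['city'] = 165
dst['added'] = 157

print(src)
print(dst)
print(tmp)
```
{'name': 19, 'age': 50, 'city': 165}
{'name': 19, 'age': 50, 'added': 157}
{'name': 19, 'age': 50, 'city': 165}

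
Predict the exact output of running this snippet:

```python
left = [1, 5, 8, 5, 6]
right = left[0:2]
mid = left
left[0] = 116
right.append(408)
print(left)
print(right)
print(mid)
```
[116, 5, 8, 5, 6]
[1, 5, 408]
[116, 5, 8, 5, 6]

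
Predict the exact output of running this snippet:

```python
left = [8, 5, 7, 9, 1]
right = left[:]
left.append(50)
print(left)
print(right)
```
[8, 5, 7, 9, 1, 50]
[8, 5, 7, 9, 1]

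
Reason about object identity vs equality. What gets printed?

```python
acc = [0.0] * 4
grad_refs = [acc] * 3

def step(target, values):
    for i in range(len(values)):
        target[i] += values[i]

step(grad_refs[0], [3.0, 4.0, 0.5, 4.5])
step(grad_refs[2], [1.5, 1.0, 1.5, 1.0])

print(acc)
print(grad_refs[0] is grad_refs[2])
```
[4.5, 5.0, 2.0, 5.5]
True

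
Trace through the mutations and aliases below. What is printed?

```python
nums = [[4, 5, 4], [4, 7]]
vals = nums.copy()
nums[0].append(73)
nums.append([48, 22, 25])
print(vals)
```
[[4, 5, 4, 73], [4, 7]]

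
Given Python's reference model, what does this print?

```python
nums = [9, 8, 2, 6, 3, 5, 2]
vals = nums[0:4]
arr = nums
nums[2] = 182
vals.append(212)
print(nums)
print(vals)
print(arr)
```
[9, 8, 182, 6, 3, 5, 2]
[9, 8, 2, 6, 212]
[9, 8, 182, 6, 3, 5, 2]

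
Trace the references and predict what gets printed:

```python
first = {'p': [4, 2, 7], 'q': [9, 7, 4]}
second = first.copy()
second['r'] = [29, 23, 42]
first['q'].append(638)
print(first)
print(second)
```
{'p': [4, 2, 7], 'q': [9, 7, 4, 638]}
{'p': [4, 2, 7], 'q': [9, 7, 4, 638], 'r': [29, 23, 42]}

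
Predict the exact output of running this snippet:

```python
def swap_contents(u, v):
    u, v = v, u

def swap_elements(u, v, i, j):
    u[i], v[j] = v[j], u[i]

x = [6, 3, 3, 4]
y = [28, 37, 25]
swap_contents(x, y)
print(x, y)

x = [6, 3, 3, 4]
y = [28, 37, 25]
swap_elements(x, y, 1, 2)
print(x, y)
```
[6, 3, 3, 4] [28, 37, 25]
[6, 25, 3, 4] [28, 37, 3]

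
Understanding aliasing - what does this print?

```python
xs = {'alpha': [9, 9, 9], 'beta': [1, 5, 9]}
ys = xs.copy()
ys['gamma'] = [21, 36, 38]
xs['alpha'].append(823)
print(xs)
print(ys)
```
{'alpha': [9, 9, 9, 823], 'beta': [1, 5, 9]}
{'alpha': [9, 9, 9, 823], 'beta': [1, 5, 9], 'gamma': [21, 36, 38]}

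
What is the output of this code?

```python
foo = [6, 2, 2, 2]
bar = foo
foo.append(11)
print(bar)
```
[6, 2, 2, 2, 11]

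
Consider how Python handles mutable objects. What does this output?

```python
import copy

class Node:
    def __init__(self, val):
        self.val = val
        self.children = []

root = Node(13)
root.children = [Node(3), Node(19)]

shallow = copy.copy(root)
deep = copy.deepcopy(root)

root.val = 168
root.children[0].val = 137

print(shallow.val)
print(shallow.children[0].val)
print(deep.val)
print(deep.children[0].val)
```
13
137
13
3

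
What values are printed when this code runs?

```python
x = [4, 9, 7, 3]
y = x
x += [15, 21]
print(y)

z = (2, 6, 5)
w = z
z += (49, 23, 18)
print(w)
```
[4, 9, 7, 3, 15, 21]
(2, 6, 5)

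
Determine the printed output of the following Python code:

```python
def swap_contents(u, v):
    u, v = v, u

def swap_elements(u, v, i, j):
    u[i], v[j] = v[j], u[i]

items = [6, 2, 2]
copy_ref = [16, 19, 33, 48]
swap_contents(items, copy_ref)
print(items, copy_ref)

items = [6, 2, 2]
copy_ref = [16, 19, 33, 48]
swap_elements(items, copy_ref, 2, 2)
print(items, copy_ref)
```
[6, 2, 2] [16, 19, 33, 48]
[6, 2, 33] [16, 19, 2, 48]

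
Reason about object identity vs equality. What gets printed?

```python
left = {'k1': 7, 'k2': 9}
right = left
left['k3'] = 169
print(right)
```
{'k1': 7, 'k2': 9, 'k3': 169}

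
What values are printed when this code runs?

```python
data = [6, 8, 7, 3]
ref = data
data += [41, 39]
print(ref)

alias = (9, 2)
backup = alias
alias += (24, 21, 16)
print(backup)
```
[6, 8, 7, 3, 41, 39]
(9, 2)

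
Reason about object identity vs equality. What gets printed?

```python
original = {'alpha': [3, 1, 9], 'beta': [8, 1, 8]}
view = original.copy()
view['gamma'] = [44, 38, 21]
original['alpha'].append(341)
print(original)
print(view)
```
{'alpha': [3, 1, 9, 341], 'beta': [8, 1, 8]}
{'alpha': [3, 1, 9, 341], 'beta': [8, 1, 8], 'gamma': [44, 38, 21]}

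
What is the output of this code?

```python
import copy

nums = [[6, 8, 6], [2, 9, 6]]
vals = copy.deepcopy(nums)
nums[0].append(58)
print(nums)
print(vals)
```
[[6, 8, 6, 58], [2, 9, 6]]
[[6, 8, 6], [2, 9, 6]]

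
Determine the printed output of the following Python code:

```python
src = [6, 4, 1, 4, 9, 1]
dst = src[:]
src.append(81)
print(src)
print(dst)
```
[6, 4, 1, 4, 9, 1, 81]
[6, 4, 1, 4, 9, 1]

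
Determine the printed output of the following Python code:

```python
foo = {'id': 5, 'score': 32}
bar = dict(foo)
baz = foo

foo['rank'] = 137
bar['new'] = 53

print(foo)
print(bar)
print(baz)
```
{'id': 5, 'score': 32, 'rank': 137}
{'id': 5, 'score': 32, 'new': 53}
{'id': 5, 'score': 32, 'rank': 137}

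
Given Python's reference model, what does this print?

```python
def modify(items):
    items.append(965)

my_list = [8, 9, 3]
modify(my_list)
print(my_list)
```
[8, 9, 3, 965]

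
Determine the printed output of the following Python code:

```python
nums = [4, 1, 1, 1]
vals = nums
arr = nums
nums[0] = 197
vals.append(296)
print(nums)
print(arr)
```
[197, 1, 1, 1, 296]
[197, 1, 1, 1, 296]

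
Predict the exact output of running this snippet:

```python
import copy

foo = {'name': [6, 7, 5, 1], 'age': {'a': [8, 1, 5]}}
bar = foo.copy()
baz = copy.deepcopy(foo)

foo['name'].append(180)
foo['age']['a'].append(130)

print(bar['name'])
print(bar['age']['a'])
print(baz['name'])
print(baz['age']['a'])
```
[6, 7, 5, 1, 180]
[8, 1, 5, 130]
[6, 7, 5, 1]
[8, 1, 5]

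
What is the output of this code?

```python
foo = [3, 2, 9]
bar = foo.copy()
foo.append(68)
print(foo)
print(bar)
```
[3, 2, 9, 68]
[3, 2, 9]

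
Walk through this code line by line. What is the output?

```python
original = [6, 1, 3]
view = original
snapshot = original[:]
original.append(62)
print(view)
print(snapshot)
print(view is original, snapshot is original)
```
[6, 1, 3, 62]
[6, 1, 3]
True False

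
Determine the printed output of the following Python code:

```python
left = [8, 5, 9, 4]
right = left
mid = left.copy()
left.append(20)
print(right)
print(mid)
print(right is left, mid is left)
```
[8, 5, 9, 4, 20]
[8, 5, 9, 4]
True False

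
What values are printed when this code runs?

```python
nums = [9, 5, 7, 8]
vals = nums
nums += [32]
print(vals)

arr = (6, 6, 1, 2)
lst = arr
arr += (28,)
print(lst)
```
[9, 5, 7, 8, 32]
(6, 6, 1, 2)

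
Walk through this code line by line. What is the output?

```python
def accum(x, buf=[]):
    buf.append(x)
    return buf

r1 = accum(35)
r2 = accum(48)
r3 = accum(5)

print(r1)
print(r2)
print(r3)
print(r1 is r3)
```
[35, 48, 5]
[35, 48, 5]
[35, 48, 5]
True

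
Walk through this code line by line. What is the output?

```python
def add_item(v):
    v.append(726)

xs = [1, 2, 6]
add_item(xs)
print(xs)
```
[1, 2, 6, 726]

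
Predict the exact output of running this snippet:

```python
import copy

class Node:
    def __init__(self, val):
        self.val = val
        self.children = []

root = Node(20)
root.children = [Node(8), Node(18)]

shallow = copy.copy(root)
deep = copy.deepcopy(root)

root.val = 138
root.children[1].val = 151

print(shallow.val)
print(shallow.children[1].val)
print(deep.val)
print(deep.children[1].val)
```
20
151
20
18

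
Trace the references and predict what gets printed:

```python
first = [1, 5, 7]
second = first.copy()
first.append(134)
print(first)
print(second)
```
[1, 5, 7, 134]
[1, 5, 7]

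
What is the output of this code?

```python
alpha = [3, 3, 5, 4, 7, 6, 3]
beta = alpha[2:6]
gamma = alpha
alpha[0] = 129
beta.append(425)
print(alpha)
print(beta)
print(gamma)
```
[129, 3, 5, 4, 7, 6, 3]
[5, 4, 7, 6, 425]
[129, 3, 5, 4, 7, 6, 3]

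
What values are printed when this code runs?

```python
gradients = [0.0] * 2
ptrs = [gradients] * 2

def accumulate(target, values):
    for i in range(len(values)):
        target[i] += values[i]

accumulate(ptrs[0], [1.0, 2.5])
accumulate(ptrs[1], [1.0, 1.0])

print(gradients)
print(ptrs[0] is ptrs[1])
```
[2.0, 3.5]
True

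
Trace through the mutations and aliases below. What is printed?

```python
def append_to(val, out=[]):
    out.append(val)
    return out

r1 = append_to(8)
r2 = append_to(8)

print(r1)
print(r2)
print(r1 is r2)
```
[8, 8]
[8, 8]
True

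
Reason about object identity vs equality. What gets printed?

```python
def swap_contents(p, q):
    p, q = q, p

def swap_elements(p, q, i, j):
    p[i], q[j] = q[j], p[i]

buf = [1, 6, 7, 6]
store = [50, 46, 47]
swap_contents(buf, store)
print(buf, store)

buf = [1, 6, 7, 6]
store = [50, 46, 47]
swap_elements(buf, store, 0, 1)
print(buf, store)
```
[1, 6, 7, 6] [50, 46, 47]
[46, 6, 7, 6] [50, 1, 47]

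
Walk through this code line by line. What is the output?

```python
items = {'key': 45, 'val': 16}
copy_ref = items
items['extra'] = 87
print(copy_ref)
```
{'key': 45, 'val': 16, 'extra': 87}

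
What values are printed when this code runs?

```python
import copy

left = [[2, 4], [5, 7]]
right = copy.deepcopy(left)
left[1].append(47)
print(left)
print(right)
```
[[2, 4], [5, 7, 47]]
[[2, 4], [5, 7]]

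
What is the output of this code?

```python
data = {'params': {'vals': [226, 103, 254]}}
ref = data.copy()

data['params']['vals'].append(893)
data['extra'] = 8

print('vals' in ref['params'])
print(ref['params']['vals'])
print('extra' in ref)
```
True
[226, 103, 254, 893]
False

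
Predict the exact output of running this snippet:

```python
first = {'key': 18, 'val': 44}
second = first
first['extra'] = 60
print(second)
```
{'key': 18, 'val': 44, 'extra': 60}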